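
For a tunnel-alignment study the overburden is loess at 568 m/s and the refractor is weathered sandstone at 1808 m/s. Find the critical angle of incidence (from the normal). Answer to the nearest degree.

Critical incidence: sin θ_c = V₁/V₂ = 568/1808 = 0.3142.
θ_c = arcsin 0.3142 = 18.31°.

18°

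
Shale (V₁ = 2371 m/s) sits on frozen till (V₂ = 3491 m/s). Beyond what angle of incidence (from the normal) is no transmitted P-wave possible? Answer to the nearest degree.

43°

Critical incidence: sin θ_c = V₁/V₂ = 2371/3491 = 0.6792.
θ_c = arcsin 0.6792 = 42.78°.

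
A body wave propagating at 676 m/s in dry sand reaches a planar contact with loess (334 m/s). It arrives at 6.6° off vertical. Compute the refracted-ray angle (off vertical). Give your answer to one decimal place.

sin θ₁/V₁ = sin θ₂/V₂ ⇒ sin θ₂ = 334·sin 6.6°/676 = 334·0.1149/676 = 0.0568.
θ₂ = arcsin 0.0568 = 3.26° from the normal.

3.3°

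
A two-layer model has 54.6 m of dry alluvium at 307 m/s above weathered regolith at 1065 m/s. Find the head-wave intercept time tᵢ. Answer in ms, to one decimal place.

tᵢ = 2h·√(V₂²−V₁²)/(V₁V₂).
√(V₂²−V₁²) = √(1065²−307²) = 1019.8 m/s.
tᵢ = 2·54.6·1019.8/(307·1065) = 0.34060 s.

340.6 ms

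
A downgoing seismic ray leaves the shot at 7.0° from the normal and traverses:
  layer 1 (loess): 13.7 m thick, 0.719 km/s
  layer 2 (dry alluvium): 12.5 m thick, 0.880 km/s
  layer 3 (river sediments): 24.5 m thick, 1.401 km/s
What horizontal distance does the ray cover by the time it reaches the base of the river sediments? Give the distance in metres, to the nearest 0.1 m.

p = sin θ₁/V₁ = sin 7.0°/0.719 = 1.6950e-01 s/km is conserved through the stack.
Layer 1: θ = 7.00°; offset = 13.7·tan 7.00° = 1.682 m.
Layer 2: sin θ = p·0.880 = 0.1492 → θ = 8.58°; offset = 12.5·tan 8.58° = 1.886 m.
Layer 3: sin θ = p·1.401 = 0.2375 → θ = 13.74°; offset = 24.5·tan 13.74° = 5.989 m.
Summing the layer offsets gives 9.557 m.

9.6 m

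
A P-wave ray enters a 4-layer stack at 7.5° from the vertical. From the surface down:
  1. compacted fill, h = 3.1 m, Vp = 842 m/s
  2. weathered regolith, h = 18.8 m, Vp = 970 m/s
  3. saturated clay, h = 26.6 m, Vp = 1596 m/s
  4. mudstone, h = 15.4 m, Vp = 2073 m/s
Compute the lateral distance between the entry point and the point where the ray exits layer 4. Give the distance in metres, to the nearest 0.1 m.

15.3 m

Ray parameter p = sin 7.5° / 842 m/s = 1.5502e-04 s/m.
Layer 1: θ = 7.50°; offset = 3.1·tan 7.50° = 0.408 m.
Layer 2: sin θ = p·970 = 0.1504 → θ = 8.65°; offset = 18.8·tan 8.65° = 2.859 m.
Layer 3: sin θ = p·1596 = 0.2474 → θ = 14.32°; offset = 26.6·tan 14.32° = 6.792 m.
Layer 4: sin θ = p·2073 = 0.3214 → θ = 18.74°; offset = 15.4·tan 18.74° = 5.226 m.
Σ offsets = 15.286 m.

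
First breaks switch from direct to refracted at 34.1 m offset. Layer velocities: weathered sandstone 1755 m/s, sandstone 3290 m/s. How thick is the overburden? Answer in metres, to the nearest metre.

9 m

h = (x_cross/2)·√((V₂−V₁)/(V₂+V₁)).
(V₂−V₁)/(V₂+V₁) = (3290−1755)/(3290+1755) = 0.3043; √ = 0.5516.
h = (34.1/2)·0.5516 = 9.40 m.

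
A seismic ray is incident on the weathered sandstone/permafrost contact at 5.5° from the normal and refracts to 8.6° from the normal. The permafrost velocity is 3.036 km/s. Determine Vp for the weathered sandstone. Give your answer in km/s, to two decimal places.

1.95 km/s

Snell's law: sin 5.5°/V₁ = sin 8.6°/V₂.
V₁ = V₂·sin 5.5°/sin 8.6° = 3.036 × 0.6410 = 1.95 km/s.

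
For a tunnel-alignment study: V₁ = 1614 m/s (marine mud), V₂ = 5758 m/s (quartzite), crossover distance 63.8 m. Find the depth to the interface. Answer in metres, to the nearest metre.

h = (x_cross/2)·√((V₂−V₁)/(V₂+V₁)).
(V₂−V₁)/(V₂+V₁) = (5758−1614)/(5758+1614) = 0.5621; √ = 0.7498.
h = (63.8/2)·0.7498 = 23.92 m.

24 m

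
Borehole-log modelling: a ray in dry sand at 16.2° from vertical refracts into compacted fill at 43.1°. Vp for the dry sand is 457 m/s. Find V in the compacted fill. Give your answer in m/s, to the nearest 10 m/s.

Snell's law: sin 16.2°/V₁ = sin 43.1°/V₂.
V₂ = V₁·sin 43.1°/sin 16.2° = 457 × 2.4491 = 1119.23 m/s.

1120 m/s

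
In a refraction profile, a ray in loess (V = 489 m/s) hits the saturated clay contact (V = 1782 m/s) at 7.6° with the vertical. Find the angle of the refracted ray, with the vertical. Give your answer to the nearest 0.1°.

Snell's law: sin θ₂ = (V₂/V₁)·sin θ₁ = (1782/489)·sin 7.6° = 0.4820.
θ₂ = sin⁻¹(0.4820) = 28.81° (from vertical).

28.8°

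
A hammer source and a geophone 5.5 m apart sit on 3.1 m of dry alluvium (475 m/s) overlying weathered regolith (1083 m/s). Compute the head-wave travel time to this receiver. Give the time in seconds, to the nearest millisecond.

t = x/V₂ + 2h·√(V₂²−V₁²)/(V₁V₂).
√(V₂²−V₁²) = √(1083²−475²) = 973.3 m/s; delay term = 2·3.1·973.3/(475·1083) = 0.01173 s.
t = 5.5/1083 + 0.01173 = 0.01681 s.

0.017 s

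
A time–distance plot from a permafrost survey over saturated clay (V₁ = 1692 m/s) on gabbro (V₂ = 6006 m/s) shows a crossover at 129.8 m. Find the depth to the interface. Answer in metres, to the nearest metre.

49 m

x_cross = 2h·√((V₂+V₁)/(V₂−V₁)) → h = x_cross / (2·√((V₂+V₁)/(V₂−V₁))).
√((V₂+V₁)/(V₂−V₁)) = √((6006+1692)/(6006−1692)) = 1.3358.
h = 129.8 / (2·1.3358) = 48.58 m.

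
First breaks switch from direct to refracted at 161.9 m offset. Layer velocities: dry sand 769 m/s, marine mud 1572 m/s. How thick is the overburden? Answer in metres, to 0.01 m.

h = (x_cross/2)·√((V₂−V₁)/(V₂+V₁)).
(V₂−V₁)/(V₂+V₁) = (1572−769)/(1572+769) = 0.3430; √ = 0.5857.
h = (161.9/2)·0.5857 = 47.41 m.

47.41 m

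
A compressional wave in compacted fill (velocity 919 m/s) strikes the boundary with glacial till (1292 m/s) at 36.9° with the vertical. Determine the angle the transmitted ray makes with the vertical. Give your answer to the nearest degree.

sin θ₁/V₁ = sin θ₂/V₂ ⇒ sin θ₂ = 1292·sin 36.9°/919 = 1292·0.6004/919 = 0.8441.
θ₂ = sin⁻¹(0.8441) = 57.58° (from vertical).

58°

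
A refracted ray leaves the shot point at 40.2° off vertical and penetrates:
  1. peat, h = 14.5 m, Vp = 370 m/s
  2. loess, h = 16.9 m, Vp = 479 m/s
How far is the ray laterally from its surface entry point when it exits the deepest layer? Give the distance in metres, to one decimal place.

Apply Snell's law at each interface; in layer i the horizontal offset is hᵢ·tan θᵢ.
Layer 1: θ = 40.20°; offset = 14.5·tan 40.20° = 12.253 m.
Layer 2: sin θ = 479·sin 40.2°/370 = 0.8356, θ = 56.68°; offset = 16.9·tan 56.68° = 25.707 m.
Total horizontal offset = 37.961 m.

38.0 m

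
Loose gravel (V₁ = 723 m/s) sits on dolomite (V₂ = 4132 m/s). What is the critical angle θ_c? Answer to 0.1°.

Critical incidence: sin θ_c = V₁/V₂ = 723/4132 = 0.1750.
θ_c = arcsin 0.1750 = 10.08°.

10.1°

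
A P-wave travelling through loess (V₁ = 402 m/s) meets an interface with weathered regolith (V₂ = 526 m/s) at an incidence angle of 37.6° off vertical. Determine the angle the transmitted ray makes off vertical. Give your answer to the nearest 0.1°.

Snell's law: sin θ₂ = (V₂/V₁)·sin θ₁ = (526/402)·sin 37.6° = 0.7983.
θ₂ = sin⁻¹(0.7983) = 52.97° (from vertical).

53.0°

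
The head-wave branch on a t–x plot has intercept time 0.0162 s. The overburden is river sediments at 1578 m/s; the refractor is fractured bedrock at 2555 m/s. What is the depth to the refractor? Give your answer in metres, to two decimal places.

16.25 m

θ_c = arcsin(1578/2555) = 38.14°; cos θ_c = 0.7865.
tᵢ = 2h cos θ_c/V₁ ⇒ h = tᵢ·V₁/(2 cos θ_c) = 0.0162·1578/(2·0.7865) = 16.25 m.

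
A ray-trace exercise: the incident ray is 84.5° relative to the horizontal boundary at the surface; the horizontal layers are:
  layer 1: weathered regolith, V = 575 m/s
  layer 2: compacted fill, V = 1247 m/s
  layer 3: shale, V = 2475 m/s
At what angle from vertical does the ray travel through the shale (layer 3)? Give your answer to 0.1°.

From the normal: θ₁ = 90° − 84.5° = 5.5°.
Ray parameter p = sin 5.5° / 575 = 1.6669e-04 s/m.
sin θ_3 = p·V_3 = 1.6669e-04 × 2475 = 0.4126.
θ_3 = 24.37° from the vertical.

24.4°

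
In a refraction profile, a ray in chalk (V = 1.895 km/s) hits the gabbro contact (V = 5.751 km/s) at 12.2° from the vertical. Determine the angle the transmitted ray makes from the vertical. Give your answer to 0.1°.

Snell's law: sin θ₂ = (V₂/V₁)·sin θ₁ = (5.751/1.895)·sin 12.2° = 0.6413.
θ₂ = sin⁻¹(0.6413) = 39.89° (from vertical).

39.9°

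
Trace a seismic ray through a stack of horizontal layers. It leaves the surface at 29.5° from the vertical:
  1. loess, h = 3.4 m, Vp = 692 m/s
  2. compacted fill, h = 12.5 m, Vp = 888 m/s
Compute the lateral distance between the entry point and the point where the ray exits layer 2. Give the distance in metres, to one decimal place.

Apply Snell's law at each interface; in layer i the horizontal offset is hᵢ·tan θᵢ.
Layer 1: θ = 29.50°; offset = 3.4·tan 29.50° = 1.924 m.
Layer 2: sin θ = 888·sin 29.5°/692 = 0.6319, θ = 39.19°; offset = 12.5·tan 39.19° = 10.191 m.
Σ offsets = 12.115 m.

12.1 m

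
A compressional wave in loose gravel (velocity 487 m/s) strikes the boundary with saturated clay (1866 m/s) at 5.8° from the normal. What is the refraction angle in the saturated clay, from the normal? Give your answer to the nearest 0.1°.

22.8°

Snell's law: sin θ₂ = (V₂/V₁)·sin θ₁ = (1866/487)·sin 5.8° = 0.3872.
θ₂ = arcsin 0.3872 = 22.78° from the normal.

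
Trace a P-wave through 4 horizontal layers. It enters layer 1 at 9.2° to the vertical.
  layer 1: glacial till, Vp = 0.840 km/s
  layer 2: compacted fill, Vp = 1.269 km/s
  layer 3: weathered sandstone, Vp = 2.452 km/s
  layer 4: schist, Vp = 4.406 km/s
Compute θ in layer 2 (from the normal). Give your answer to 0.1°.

Ray parameter p = sin 9.2° / 0.840 = 1.9033e-01 s/km.
sin θ_2 = p·V_2 = 1.9033e-01 × 1.269 = 0.2415.
θ_2 = arcsin 0.2415 = 13.98°.

14.0°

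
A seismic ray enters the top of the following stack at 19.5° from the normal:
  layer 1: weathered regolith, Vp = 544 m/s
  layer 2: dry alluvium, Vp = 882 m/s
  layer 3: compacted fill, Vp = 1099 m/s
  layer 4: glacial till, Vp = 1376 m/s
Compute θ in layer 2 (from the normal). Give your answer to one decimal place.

32.8°

Ray parameter p = sin 19.5° / 544 = 6.1362e-04 s/m.
sin θ_2 = p·V_2 = 6.1362e-04 × 882 = 0.5412.
θ_2 = 32.77° from the vertical.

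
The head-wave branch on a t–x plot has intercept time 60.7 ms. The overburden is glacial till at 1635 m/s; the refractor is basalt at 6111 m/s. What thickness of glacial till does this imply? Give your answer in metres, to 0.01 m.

h = tᵢ·V₁·V₂ / (2·√(V₂²−V₁²)).
√(V₂²−V₁²) = √(6111² − 1635²) = 5888.2 m/s.
h = 0.0607 s × 1635 × 6111 / (2 × 5888.2) = 51.50 m.

51.50 m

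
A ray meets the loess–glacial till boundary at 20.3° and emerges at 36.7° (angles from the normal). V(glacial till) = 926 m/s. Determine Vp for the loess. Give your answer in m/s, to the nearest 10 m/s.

Snell's law: sin 20.3°/V₁ = sin 36.7°/V₂.
V₁ = V₂·sin 20.3°/sin 36.7° = 926 × 0.5805 = 537.57 m/s.

540 m/s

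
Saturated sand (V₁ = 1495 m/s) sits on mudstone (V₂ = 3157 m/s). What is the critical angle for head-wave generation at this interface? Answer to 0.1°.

28.3°

Critical incidence: sin θ_c = V₁/V₂ = 1495/3157 = 0.4736.
θ_c = arcsin 0.4736 = 28.27°.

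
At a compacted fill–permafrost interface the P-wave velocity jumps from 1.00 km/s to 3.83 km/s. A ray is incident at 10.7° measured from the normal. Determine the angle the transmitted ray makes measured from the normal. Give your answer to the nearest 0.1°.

sin θ₁/V₁ = sin θ₂/V₂ ⇒ sin θ₂ = 3.83·sin 10.7°/1.00 = 3.83·0.1857/1.00 = 0.7111.
θ₂ = arcsin 0.7111 = 45.32° from the normal.

45.3°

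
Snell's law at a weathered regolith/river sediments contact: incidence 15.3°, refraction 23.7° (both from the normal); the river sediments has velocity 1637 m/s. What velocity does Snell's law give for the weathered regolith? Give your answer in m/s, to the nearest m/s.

1075 m/s

Snell's law: sin 15.3°/V₁ = sin 23.7°/V₂.
V₁ = V₂·sin 15.3°/sin 23.7° = 1637 × 0.6565 = 1074.67 m/s.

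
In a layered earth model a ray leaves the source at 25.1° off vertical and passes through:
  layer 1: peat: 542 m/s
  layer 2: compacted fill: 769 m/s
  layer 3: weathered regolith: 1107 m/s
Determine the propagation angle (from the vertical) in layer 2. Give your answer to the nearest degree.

Ray parameter p = sin 25.1° / 542 = 7.8266e-04 s/m.
sin θ_2 = p·V_2 = 7.8266e-04 × 769 = 0.6019.
θ_2 = arcsin 0.6019 = 37.00°.

37°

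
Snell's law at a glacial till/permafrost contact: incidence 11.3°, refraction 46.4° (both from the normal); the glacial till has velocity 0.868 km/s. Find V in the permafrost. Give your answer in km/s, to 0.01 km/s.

3.21 km/s

Snell's law: sin 11.3°/V₁ = sin 46.4°/V₂.
V₂ = V₁·sin 46.4°/sin 11.3° = 0.868 × 3.6958 = 3.21 km/s.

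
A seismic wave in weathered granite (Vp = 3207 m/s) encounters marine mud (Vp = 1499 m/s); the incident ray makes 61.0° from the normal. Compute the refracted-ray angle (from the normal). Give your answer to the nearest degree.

Snell's law: sin θ₂ = (V₂/V₁)·sin θ₁ = (1499/3207)·sin 61.0° = 0.4088.
θ₂ = sin⁻¹(0.4088) = 24.13° (from vertical).

24°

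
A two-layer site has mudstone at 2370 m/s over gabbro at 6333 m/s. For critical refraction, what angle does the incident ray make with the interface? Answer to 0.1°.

68.0°

Critical incidence: sin θ_c = V₁/V₂ = 2370/6333 = 0.3742.
θ_c = arcsin 0.3742 = 21.98°.
Measured from the interface: 90° − 21.98° = 68.02°.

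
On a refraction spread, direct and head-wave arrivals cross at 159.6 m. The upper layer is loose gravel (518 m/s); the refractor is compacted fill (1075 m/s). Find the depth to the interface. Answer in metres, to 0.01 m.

h = (x_cross/2)·√((V₂−V₁)/(V₂+V₁)).
(V₂−V₁)/(V₂+V₁) = (1075−518)/(1075+518) = 0.3497; √ = 0.5913.
h = (159.6/2)·0.5913 = 47.19 m.

47.19 m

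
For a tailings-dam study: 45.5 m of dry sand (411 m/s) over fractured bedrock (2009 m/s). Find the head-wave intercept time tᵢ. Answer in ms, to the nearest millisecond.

tᵢ = 2h·√(V₂²−V₁²)/(V₁V₂).
√(V₂²−V₁²) = √(2009²−411²) = 1966.5 m/s.
tᵢ = 2·45.5·1966.5/(411·2009) = 0.21673 s.

217 ms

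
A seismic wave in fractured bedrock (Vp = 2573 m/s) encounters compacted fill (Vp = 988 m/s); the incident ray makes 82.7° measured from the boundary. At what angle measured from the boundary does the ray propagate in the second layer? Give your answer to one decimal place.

Angle from the normal: 90° − 82.7° = 7.3°.
sin θ₁/V₁ = sin θ₂/V₂ ⇒ sin θ₂ = 988·sin 7.3°/2573 = 988·0.1271/2573 = 0.0488.
θ₂ = arcsin 0.0488 = 2.80° from the normal.
From the interface: 90° − 2.80° = 87.20°.

87.2°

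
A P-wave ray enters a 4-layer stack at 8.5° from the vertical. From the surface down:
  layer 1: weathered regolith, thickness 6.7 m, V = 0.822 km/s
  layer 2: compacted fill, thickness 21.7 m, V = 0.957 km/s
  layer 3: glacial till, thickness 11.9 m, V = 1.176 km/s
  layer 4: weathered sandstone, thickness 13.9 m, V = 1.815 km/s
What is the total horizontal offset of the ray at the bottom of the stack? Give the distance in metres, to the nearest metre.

12 m

p = sin θ₁/V₁ = sin 8.5°/0.822 = 1.7982e-01 s/km is conserved through the stack.
Layer 1: θ = 8.50°; offset = 6.7·tan 8.50° = 1.001 m.
Layer 2: sin θ = p·0.957 = 0.1721 → θ = 9.91°; offset = 21.7·tan 9.91° = 3.791 m.
Layer 3: sin θ = p·1.176 = 0.2115 → θ = 12.21°; offset = 11.9·tan 12.21° = 2.575 m.
Layer 4: sin θ = p·1.815 = 0.3264 → θ = 19.05°; offset = 13.9·tan 19.05° = 4.799 m.
Σ offsets = 12.166 m.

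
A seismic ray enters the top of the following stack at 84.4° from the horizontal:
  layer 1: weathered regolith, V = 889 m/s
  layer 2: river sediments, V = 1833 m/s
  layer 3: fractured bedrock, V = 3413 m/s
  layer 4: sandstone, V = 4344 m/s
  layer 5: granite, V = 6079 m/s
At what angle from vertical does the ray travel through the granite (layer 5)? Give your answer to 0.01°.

41.86°

From the normal: θ₁ = 90° − 84.4° = 5.6°.
Snell's law across each interface conserves sin θ / V, so sin θ_5 = V_5·sin θ₁/V₁.
sin θ_5 = 6079 × sin 5.6° / 889 = 0.6673.
θ_5 = arcsin 0.6673 = 41.86°.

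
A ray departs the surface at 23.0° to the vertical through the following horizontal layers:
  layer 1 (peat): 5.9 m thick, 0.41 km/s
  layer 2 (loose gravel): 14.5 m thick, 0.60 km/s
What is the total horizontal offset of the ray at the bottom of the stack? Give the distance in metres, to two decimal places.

Apply Snell's law at each interface; in layer i the horizontal offset is hᵢ·tan θᵢ.
Layer 1: θ = 23.00°; offset = 5.9·tan 23.00° = 2.5044 m.
Layer 2: sin θ = 0.60·sin 23.0°/0.41 = 0.5718, θ = 34.88°; offset = 14.5·tan 34.88° = 10.1063 m.
Σ offsets = 12.6107 m.

12.61 m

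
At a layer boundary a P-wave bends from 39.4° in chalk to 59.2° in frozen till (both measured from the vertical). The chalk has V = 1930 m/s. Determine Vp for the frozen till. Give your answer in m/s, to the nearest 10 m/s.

sin 39.4° = 0.6347; sin 59.2° = 0.8590.
V₂ = V₁·(sin θ₂/sin θ₁) = 1930·(0.8590/0.6347) = 2611.81 m/s.

2610 m/s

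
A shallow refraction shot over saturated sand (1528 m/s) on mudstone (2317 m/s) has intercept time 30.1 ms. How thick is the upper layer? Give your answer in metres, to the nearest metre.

31 m

θ_c = arcsin(1528/2317) = 41.26°; cos θ_c = 0.7517.
tᵢ = 2h cos θ_c/V₁ ⇒ h = tᵢ·V₁/(2 cos θ_c) = 0.0301·1528/(2·0.7517) = 30.59 m.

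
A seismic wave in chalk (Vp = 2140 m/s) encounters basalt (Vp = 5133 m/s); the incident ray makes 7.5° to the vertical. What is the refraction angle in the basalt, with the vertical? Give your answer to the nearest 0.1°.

18.2°

Snell's law: sin θ₂ = (V₂/V₁)·sin θ₁ = (5133/2140)·sin 7.5° = 0.3131.
θ₂ = sin⁻¹(0.3131) = 18.24° (from vertical).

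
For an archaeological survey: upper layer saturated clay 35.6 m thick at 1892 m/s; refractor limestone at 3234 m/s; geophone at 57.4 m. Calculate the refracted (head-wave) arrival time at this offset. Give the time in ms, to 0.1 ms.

48.3 ms

θ_c = arcsin(V₁/V₂) = arcsin(1892/3234) = 35.81°, cos θ_c = 0.8110.
Intercept time tᵢ = 2h cos θ_c / V₁ = 2·35.6·0.8110/1892 = 0.03052 s.
t = x/V₂ + tᵢ = 57.4/3234 + 0.03052 = 0.04827 s.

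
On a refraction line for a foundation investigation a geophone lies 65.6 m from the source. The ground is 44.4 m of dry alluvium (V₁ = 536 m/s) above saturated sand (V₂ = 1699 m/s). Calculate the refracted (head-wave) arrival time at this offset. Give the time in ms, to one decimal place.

195.8 ms

θ_c = arcsin(V₁/V₂) = arcsin(536/1699) = 18.39°, cos θ_c = 0.9489.
Intercept time tᵢ = 2h cos θ_c / V₁ = 2·44.4·0.9489/536 = 0.15721 s.
t = x/V₂ + tᵢ = 65.6/1699 + 0.15721 = 0.19582 s.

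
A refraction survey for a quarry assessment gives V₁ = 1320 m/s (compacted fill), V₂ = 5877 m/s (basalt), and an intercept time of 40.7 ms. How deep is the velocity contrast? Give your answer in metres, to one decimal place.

27.6 m

h = tᵢ·V₁·V₂ / (2·√(V₂²−V₁²)).
√(V₂²−V₁²) = √(5877² − 1320²) = 5726.8 m/s.
h = 0.0407 s × 1320 × 5877 / (2 × 5726.8) = 27.57 m.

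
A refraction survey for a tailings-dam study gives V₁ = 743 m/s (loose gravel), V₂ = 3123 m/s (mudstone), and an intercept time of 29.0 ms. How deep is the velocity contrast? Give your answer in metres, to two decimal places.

11.09 m

h = tᵢ·V₁·V₂ / (2·√(V₂²−V₁²)).
√(V₂²−V₁²) = √(3123² − 743²) = 3033.3 m/s.
h = 0.029 s × 743 × 3123 / (2 × 3033.3) = 11.09 m.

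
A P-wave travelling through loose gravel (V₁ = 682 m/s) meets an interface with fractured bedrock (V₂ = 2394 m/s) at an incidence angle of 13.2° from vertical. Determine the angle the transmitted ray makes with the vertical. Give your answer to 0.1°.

53.3°

sin θ₁/V₁ = sin θ₂/V₂ ⇒ sin θ₂ = 2394·sin 13.2°/682 = 2394·0.2284/682 = 0.8016.
θ₂ = sin⁻¹(0.8016) = 53.28° (from vertical).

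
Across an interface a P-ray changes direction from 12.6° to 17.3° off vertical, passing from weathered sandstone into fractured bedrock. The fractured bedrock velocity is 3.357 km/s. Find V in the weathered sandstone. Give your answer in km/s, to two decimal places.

2.46 km/s

sin 12.6° = 0.2181; sin 17.3° = 0.2974.
V₁ = V₂·(sin θ₁/sin θ₂) = 3.357·(0.2181/0.2974) = 2.46 km/s.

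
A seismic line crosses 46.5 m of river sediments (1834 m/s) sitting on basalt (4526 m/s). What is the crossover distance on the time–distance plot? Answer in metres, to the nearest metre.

143 m

x_cross = 2h·√((V₂+V₁)/(V₂−V₁)).
(V₂+V₁)/(V₂−V₁) = (4526+1834)/(4526−1834) = 2.3626; √ = 1.5371.
x_cross = 2·46.5·1.5371 = 142.95 m.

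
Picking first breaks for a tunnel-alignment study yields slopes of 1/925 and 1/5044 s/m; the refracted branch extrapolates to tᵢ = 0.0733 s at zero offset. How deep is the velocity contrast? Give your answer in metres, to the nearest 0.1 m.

34.5 m

θ_c = arcsin(925/5044) = 10.57°; cos θ_c = 0.9830.
tᵢ = 2h cos θ_c/V₁ ⇒ h = tᵢ·V₁/(2 cos θ_c) = 0.0733·925/(2·0.9830) = 34.49 m.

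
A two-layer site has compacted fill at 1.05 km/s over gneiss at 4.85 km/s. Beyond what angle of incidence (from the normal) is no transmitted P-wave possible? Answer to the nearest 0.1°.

At critical incidence the refracted ray runs along the interface (θ₂ = 90°), so sin θ_c = V₁/V₂.
θ_c = arcsin(1.05/4.85) = arcsin 0.2165 = 12.50°.

12.5°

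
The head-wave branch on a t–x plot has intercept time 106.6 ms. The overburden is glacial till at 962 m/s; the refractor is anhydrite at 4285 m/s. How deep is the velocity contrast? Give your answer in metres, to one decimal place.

h = tᵢ·V₁·V₂ / (2·√(V₂²−V₁²)).
√(V₂²−V₁²) = √(4285² − 962²) = 4175.6 m/s.
h = 0.1066 s × 962 × 4285 / (2 × 4175.6) = 52.62 m.

52.6 m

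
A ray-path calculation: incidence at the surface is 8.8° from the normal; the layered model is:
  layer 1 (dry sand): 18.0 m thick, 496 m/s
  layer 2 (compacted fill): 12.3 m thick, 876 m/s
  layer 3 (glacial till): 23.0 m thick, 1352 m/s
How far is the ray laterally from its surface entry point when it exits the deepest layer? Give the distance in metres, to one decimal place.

16.8 m

p = sin θ₁/V₁ = sin 8.8°/496 = 3.0844e-04 s/m is conserved through the stack.
Layer 1: θ = 8.80°; offset = 18.0·tan 8.80° = 2.787 m.
Layer 2: sin θ = p·876 = 0.2702 → θ = 15.68°; offset = 12.3·tan 15.68° = 3.452 m.
Layer 3: sin θ = p·1352 = 0.4170 → θ = 24.65°; offset = 23.0·tan 24.65° = 10.553 m.
Total horizontal offset = 16.791 m.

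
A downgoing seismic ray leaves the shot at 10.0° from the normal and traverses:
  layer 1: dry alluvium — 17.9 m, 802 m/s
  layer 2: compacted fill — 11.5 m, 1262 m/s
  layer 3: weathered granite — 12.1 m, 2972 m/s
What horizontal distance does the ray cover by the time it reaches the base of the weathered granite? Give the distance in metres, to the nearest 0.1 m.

Ray parameter p = sin 10.0° / 802 m/s = 2.1652e-04 s/m.
Layer 1: θ = 10.00°; offset = 17.9·tan 10.00° = 3.156 m.
Layer 2: sin θ = p·1262 = 0.2732 → θ = 15.86°; offset = 11.5·tan 15.86° = 3.267 m.
Layer 3: sin θ = p·2972 = 0.6435 → θ = 40.05°; offset = 12.1·tan 40.05° = 10.172 m.
Total horizontal offset = 16.595 m.

16.6 m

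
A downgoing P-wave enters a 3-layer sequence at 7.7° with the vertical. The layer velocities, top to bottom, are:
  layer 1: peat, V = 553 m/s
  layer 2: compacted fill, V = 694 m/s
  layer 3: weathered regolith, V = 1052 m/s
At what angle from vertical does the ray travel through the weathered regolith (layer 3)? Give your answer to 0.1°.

14.8°

Snell's law across each interface conserves sin θ / V, so sin θ_3 = V_3·sin θ₁/V₁.
sin θ_3 = 1052 × sin 7.7° / 553 = 0.2549.
θ_3 = arcsin 0.2549 = 14.77°.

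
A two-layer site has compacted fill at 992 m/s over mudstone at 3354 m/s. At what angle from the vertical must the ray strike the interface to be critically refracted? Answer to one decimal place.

17.2°

Critical incidence: sin θ_c = V₁/V₂ = 992/3354 = 0.2958.
θ_c = arcsin 0.2958 = 17.20°.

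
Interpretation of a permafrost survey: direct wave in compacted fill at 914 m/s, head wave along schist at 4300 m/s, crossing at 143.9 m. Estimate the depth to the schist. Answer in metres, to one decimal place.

58.0 m

h = (x_cross/2)·√((V₂−V₁)/(V₂+V₁)).
(V₂−V₁)/(V₂+V₁) = (4300−914)/(4300+914) = 0.6494; √ = 0.8059.
h = (143.9/2)·0.8059 = 57.98 m.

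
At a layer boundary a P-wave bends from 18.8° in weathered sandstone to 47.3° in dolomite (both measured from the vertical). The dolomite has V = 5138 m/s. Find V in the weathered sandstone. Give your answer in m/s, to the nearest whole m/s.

sin 18.8° = 0.3223; sin 47.3° = 0.7349.
V₁ = V₂·(sin θ₁/sin θ₂) = 5138·(0.3223/0.7349) = 2253.05 m/s.

2253 m/s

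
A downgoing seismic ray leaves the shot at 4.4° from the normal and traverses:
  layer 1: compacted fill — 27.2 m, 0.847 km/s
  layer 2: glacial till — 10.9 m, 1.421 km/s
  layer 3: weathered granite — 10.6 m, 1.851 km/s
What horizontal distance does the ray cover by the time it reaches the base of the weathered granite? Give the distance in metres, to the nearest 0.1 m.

p = sin θ₁/V₁ = sin 4.4°/0.847 = 9.0577e-02 s/km is conserved through the stack.
Layer 1: θ = 4.40°; offset = 27.2·tan 4.40° = 2.093 m.
Layer 2: sin θ = p·1.421 = 0.1287 → θ = 7.40°; offset = 10.9·tan 7.40° = 1.415 m.
Layer 3: sin θ = p·1.851 = 0.1677 → θ = 9.65°; offset = 10.6·tan 9.65° = 1.803 m.
Summing the layer offsets gives 5.310 m.

5.3 m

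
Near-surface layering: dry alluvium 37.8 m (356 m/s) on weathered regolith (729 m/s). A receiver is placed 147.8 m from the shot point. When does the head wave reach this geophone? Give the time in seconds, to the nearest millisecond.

0.388 s

t = x/V₂ + 2h·√(V₂²−V₁²)/(V₁V₂).
√(V₂²−V₁²) = √(729²−356²) = 636.2 m/s; delay term = 2·37.8·636.2/(356·729) = 0.18532 s.
t = 147.8/729 + 0.18532 = 0.38806 s.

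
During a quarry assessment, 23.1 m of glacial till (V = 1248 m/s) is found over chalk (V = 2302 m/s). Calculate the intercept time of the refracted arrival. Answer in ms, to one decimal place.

tᵢ = 2h·√(V₂²−V₁²)/(V₁V₂).
√(V₂²−V₁²) = √(2302²−1248²) = 1934.3 m/s.
tᵢ = 2·23.1·1934.3/(1248·2302) = 0.03111 s.

31.1 ms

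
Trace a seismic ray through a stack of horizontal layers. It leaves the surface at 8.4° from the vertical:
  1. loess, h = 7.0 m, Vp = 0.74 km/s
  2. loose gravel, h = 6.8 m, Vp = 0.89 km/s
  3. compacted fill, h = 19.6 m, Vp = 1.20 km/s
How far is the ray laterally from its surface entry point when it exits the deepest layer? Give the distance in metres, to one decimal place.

p = sin θ₁/V₁ = sin 8.4°/0.74 = 1.9741e-01 s/km is conserved through the stack.
Layer 1: θ = 8.40°; offset = 7.0·tan 8.40° = 1.034 m.
Layer 2: sin θ = p·0.89 = 0.1757 → θ = 10.12°; offset = 6.8·tan 10.12° = 1.214 m.
Layer 3: sin θ = p·1.20 = 0.2369 → θ = 13.70°; offset = 19.6·tan 13.70° = 4.779 m.
Σ offsets = 7.026 m.

7.0 m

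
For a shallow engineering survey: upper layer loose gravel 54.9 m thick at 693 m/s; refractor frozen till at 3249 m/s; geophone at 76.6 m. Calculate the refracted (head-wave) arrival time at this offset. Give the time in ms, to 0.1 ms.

t = x/V₂ + 2h·√(V₂²−V₁²)/(V₁V₂).
√(V₂²−V₁²) = √(3249²−693²) = 3174.2 m/s; delay term = 2·54.9·3174.2/(693·3249) = 0.15480 s.
t = 76.6/3249 + 0.15480 = 0.17837 s.

178.4 ms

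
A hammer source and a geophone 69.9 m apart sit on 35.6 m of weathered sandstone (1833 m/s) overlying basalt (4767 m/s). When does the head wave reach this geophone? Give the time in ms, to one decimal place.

50.5 ms

θ_c = arcsin(V₁/V₂) = arcsin(1833/4767) = 22.61°, cos θ_c = 0.9231.
Intercept time tᵢ = 2h cos θ_c / V₁ = 2·35.6·0.9231/1833 = 0.03586 s.
t = x/V₂ + tᵢ = 69.9/4767 + 0.03586 = 0.05052 s.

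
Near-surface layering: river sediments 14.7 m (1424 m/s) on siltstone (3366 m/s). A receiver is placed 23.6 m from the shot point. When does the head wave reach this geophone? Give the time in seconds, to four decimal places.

0.0257 s

θ_c = arcsin(V₁/V₂) = arcsin(1424/3366) = 25.03°, cos θ_c = 0.9061.
Intercept time tᵢ = 2h cos θ_c / V₁ = 2·14.7·0.9061/1424 = 0.01871 s.
t = x/V₂ + tᵢ = 23.6/3366 + 0.01871 = 0.02572 s.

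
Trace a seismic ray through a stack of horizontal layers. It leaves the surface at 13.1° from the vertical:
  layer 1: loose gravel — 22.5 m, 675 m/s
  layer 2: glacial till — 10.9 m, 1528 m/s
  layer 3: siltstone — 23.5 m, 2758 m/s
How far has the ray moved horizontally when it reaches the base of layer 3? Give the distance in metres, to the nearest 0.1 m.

Apply Snell's law at each interface; in layer i the horizontal offset is hᵢ·tan θᵢ.
Layer 1: θ = 13.10°; offset = 22.5·tan 13.10° = 5.236 m.
Layer 2: sin θ = 1528·sin 13.1°/675 = 0.5131, θ = 30.87°; offset = 10.9·tan 30.87° = 6.515 m.
Layer 3: sin θ = 2758·sin 13.1°/675 = 0.9261, θ = 67.83°; offset = 23.5·tan 67.83° = 57.677 m.
Summing the layer offsets gives 69.428 m.

69.4 m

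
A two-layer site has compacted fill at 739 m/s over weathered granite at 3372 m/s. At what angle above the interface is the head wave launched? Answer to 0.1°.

Critical incidence: sin θ_c = V₁/V₂ = 739/3372 = 0.2192.
θ_c = arcsin 0.2192 = 12.66°.
Measured from the interface: 90° − 12.66° = 77.34°.

77.3°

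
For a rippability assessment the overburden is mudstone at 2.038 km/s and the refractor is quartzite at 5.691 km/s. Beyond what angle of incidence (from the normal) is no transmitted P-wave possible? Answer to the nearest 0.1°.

At critical incidence the refracted ray runs along the interface (θ₂ = 90°), so sin θ_c = V₁/V₂.
θ_c = arcsin(2.038/5.691) = arcsin 0.3581 = 20.98°.

21.0°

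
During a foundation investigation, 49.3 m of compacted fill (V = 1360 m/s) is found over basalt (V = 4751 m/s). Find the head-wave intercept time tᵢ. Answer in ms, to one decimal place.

69.5 ms

tᵢ = 2h·√(V₂²−V₁²)/(V₁V₂).
√(V₂²−V₁²) = √(4751²−1360²) = 4552.2 m/s.
tᵢ = 2·49.3·4552.2/(1360·4751) = 0.06947 s.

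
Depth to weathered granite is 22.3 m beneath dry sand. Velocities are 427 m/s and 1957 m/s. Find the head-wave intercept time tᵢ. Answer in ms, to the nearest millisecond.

102 ms

θ_c = arcsin(V₁/V₂) = arcsin(427/1957) = 12.60°; cos θ_c = 0.9759.
tᵢ = 2h·cos θ_c / V₁ = 2·22.3·0.9759 / 427 = 0.10193 s.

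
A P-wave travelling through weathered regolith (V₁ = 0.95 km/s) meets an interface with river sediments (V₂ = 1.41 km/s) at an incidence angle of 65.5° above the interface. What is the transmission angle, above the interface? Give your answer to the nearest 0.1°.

52.0°

Convert to the normal: θ₁ = 90° − 65.5° = 24.5°.
sin θ₁/V₁ = sin θ₂/V₂ ⇒ sin θ₂ = 1.41·sin 24.5°/0.95 = 1.41·0.4147/0.95 = 0.6155.
θ₂ = arcsin 0.6155 = 37.99° from the normal.
From the interface: 90° − 37.99° = 52.01°.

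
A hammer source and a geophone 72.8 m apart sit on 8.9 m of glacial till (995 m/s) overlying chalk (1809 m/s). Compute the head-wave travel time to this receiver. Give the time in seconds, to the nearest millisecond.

θ_c = arcsin(V₁/V₂) = arcsin(995/1809) = 33.37°, cos θ_c = 0.8351.
Intercept time tᵢ = 2h cos θ_c / V₁ = 2·8.9·0.8351/995 = 0.01494 s.
t = x/V₂ + tᵢ = 72.8/1809 + 0.01494 = 0.05518 s.

0.055 s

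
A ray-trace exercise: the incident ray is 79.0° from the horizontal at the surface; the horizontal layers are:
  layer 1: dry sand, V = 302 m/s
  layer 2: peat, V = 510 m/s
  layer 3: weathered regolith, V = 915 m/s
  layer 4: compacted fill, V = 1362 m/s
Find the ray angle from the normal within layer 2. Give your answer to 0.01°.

18.80°

From the normal: θ₁ = 90° − 79.0° = 11.0°.
Snell's law across each interface conserves sin θ / V, so sin θ_2 = V_2·sin θ₁/V₁.
sin θ_2 = 510 × sin 11.0° / 302 = 0.3222.
θ_2 = 18.80° from the vertical.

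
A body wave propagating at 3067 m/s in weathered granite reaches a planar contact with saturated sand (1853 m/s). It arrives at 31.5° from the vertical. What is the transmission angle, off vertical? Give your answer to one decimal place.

sin θ₁/V₁ = sin θ₂/V₂ ⇒ sin θ₂ = 1853·sin 31.5°/3067 = 1853·0.5225/3067 = 0.3157.
θ₂ = arcsin 0.3157 = 18.40° from the normal.

18.4°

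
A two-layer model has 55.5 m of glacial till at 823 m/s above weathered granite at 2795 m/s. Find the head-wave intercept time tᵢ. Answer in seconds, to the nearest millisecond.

θ_c = arcsin(V₁/V₂) = arcsin(823/2795) = 17.12°; cos θ_c = 0.9557.
tᵢ = 2h·cos θ_c / V₁ = 2·55.5·0.9557 / 823 = 0.12889 s.

0.129 s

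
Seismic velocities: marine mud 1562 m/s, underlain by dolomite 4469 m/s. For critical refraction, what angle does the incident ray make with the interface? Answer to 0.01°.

Critical incidence: sin θ_c = V₁/V₂ = 1562/4469 = 0.3495.
θ_c = arcsin 0.3495 = 20.46°.
Measured from the interface: 90° − 20.46° = 69.54°.

69.54°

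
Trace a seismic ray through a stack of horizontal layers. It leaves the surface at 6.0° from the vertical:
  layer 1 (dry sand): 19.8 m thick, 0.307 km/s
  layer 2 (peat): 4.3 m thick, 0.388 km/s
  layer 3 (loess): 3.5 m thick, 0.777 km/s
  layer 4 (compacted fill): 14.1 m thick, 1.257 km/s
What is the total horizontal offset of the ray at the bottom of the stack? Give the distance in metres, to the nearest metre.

10 m

Apply Snell's law at each interface; in layer i the horizontal offset is hᵢ·tan θᵢ.
Layer 1: θ = 6.00°; offset = 19.8·tan 6.00° = 2.081 m.
Layer 2: sin θ = 0.388·sin 6.0°/0.307 = 0.1321, θ = 7.59°; offset = 4.3·tan 7.59° = 0.573 m.
Layer 3: sin θ = 0.777·sin 6.0°/0.307 = 0.2646, θ = 15.34°; offset = 3.5·tan 15.34° = 0.960 m.
Layer 4: sin θ = 1.257·sin 6.0°/0.307 = 0.4280, θ = 25.34°; offset = 14.1·tan 25.34° = 6.677 m.
Σ offsets = 10.291 m.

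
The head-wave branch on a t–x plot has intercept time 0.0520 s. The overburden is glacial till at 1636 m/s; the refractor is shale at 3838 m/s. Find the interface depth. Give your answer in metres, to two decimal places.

47.02 m

θ_c = arcsin(1636/3838) = 25.23°; cos θ_c = 0.9046.
tᵢ = 2h cos θ_c/V₁ ⇒ h = tᵢ·V₁/(2 cos θ_c) = 0.052·1636/(2·0.9046) = 47.02 m.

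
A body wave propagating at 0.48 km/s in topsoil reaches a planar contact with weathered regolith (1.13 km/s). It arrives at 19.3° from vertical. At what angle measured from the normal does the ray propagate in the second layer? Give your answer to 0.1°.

51.1°

Snell's law: sin θ₂ = (V₂/V₁)·sin θ₁ = (1.13/0.48)·sin 19.3° = 0.7781.
θ₂ = arcsin 0.7781 = 51.09° from the normal.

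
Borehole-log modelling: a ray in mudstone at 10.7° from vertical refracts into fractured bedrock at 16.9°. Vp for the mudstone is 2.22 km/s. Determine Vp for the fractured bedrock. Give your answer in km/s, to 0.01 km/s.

sin 10.7° = 0.1857; sin 16.9° = 0.2907.
V₂ = V₁·(sin θ₂/sin θ₁) = 2.22·(0.2907/0.1857) = 3.48 km/s.

3.48 km/s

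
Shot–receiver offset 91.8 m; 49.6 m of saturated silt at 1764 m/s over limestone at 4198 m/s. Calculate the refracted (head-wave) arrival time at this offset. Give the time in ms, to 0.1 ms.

θ_c = arcsin(V₁/V₂) = arcsin(1764/4198) = 24.85°, cos θ_c = 0.9074.
Intercept time tᵢ = 2h cos θ_c / V₁ = 2·49.6·0.9074/1764 = 0.05103 s.
t = x/V₂ + tᵢ = 91.8/4198 + 0.05103 = 0.07290 s.

72.9 ms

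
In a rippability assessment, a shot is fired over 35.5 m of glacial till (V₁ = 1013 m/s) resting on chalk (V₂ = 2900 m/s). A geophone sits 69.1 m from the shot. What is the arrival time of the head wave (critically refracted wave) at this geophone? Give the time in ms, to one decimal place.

t = x/V₂ + 2h·√(V₂²−V₁²)/(V₁V₂).
√(V₂²−V₁²) = √(2900²−1013²) = 2717.3 m/s; delay term = 2·35.5·2717.3/(1013·2900) = 0.06567 s.
t = 69.1/2900 + 0.06567 = 0.08950 s.

89.5 ms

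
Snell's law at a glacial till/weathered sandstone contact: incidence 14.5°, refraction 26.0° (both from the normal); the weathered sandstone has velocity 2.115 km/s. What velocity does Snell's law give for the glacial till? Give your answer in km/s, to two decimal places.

sin 14.5° = 0.2504; sin 26.0° = 0.4384.
V₁ = V₂·(sin θ₁/sin θ₂) = 2.115·(0.2504/0.4384) = 1.21 km/s.

1.21 km/s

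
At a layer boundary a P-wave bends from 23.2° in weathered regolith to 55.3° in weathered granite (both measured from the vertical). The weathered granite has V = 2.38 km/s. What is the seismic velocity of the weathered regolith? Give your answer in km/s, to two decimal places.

sin 23.2° = 0.3939; sin 55.3° = 0.8221.
V₁ = V₂·(sin θ₁/sin θ₂) = 2.38·(0.3939/0.8221) = 1.14 km/s.

1.14 km/s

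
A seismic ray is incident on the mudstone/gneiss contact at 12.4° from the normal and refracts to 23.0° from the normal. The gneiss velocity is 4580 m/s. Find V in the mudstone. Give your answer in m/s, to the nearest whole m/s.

sin 12.4° = 0.2147; sin 23.0° = 0.3907.
V₁ = V₂·(sin θ₁/sin θ₂) = 4580·(0.2147/0.3907) = 2517.04 m/s.

2517 m/s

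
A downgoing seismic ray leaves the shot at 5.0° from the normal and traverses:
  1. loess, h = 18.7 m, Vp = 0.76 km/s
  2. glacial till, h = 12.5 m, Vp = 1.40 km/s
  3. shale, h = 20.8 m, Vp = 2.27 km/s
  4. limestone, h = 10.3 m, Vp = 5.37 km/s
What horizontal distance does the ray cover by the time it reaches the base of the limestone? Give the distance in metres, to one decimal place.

Apply Snell's law at each interface; in layer i the horizontal offset is hᵢ·tan θᵢ.
Layer 1: θ = 5.00°; offset = 18.7·tan 5.00° = 1.636 m.
Layer 2: sin θ = 1.40·sin 5.0°/0.76 = 0.1606, θ = 9.24°; offset = 12.5·tan 9.24° = 2.033 m.
Layer 3: sin θ = 2.27·sin 5.0°/0.76 = 0.2603, θ = 15.09°; offset = 20.8·tan 15.09° = 5.608 m.
Layer 4: sin θ = 5.37·sin 5.0°/0.76 = 0.6158, θ = 38.01°; offset = 10.3·tan 38.01° = 8.051 m.
Total horizontal offset = 17.328 m.

17.3 m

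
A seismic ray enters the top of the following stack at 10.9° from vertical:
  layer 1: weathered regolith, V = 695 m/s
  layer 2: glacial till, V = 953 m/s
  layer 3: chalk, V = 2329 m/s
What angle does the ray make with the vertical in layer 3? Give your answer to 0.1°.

39.3°

Snell's law across each interface conserves sin θ / V, so sin θ_3 = V_3·sin θ₁/V₁.
sin θ_3 = 2329 × sin 10.9° / 695 = 0.6337.
θ_3 = 39.32° from the vertical.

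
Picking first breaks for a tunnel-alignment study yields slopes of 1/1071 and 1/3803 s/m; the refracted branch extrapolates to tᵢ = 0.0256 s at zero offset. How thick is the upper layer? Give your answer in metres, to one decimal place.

h = tᵢ·V₁·V₂ / (2·√(V₂²−V₁²)).
√(V₂²−V₁²) = √(3803² − 1071²) = 3649.1 m/s.
h = 0.0256 s × 1071 × 3803 / (2 × 3649.1) = 14.29 m.

14.3 m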